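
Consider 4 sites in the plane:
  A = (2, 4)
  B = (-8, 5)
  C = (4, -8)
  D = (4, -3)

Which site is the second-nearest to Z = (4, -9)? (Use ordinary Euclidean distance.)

Since √ is increasing, it suffices to compare squared distances:
|ZA|² = 4 + 169 = 173
|ZB|² = 144 + 196 = 340
|ZC|² = 0 + 1 = 1
|ZD|² = 0 + 36 = 36
Sorted ascending: C, D, A, … — the second-nearest is D.

D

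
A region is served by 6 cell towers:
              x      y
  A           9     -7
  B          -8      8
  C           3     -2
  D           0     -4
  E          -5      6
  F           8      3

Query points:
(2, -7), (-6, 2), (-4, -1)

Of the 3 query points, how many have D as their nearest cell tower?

2

(2, -7) — d² to each: A:49, B:325, C:26, D:13, E:218, F:136 → nearest is D
(-6, 2) — d² to each: A:306, B:40, C:97, D:72, E:17, F:197 → nearest is E
(-4, -1) — d² to each: A:205, B:97, C:50, D:25, E:50, F:160 → nearest is D
2 of the 3 points have D as nearest.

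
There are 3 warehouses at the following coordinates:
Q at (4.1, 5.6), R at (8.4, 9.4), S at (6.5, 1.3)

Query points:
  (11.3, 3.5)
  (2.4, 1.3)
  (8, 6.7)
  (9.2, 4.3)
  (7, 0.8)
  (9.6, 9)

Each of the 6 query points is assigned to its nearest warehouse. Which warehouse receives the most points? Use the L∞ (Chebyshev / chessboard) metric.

S

(11.3, 3.5) — d to each: Q:7.2, R:5.9, S:4.8 → nearest is S
(2.4, 1.3) — d to each: Q:4.3, R:8.1, S:4.1 → nearest is S
(8, 6.7) — d to each: Q:3.9, R:2.7, S:5.4 → nearest is R
(9.2, 4.3) — d to each: Q:5.1, R:5.1, S:3 → nearest is S
(7, 0.8) — d to each: Q:4.8, R:8.6, S:0.5 → nearest is S
(9.6, 9) — d to each: Q:5.5, R:1.2, S:7.7 → nearest is R
Tally — R:2, S:4. S captures the most (4).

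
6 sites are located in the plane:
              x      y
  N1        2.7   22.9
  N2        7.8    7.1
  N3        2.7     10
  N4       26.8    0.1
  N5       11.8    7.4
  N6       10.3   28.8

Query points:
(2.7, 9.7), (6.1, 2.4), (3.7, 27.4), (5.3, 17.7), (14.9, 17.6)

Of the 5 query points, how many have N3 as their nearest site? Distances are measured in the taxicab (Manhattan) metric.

(2.7, 9.7) — d to each: N1:13.2, N2:7.7, N3:0.3, N4:33.7, N5:11.4, N6:26.7 → nearest is N3
(6.1, 2.4) — d to each: N1:23.9, N2:6.4, N3:11, N4:23, N5:10.7, N6:30.6 → nearest is N2
(3.7, 27.4) — d to each: N1:5.5, N2:24.4, N3:18.4, N4:50.4, N5:28.1, N6:8 → nearest is N1
(5.3, 17.7) — d to each: N1:7.8, N2:13.1, N3:10.3, N4:39.1, N5:16.8, N6:16.1 → nearest is N1
(14.9, 17.6) — d to each: N1:17.5, N2:17.6, N3:19.8, N4:29.4, N5:13.3, N6:15.8 → nearest is N5
1 of the 5 points has N3 as nearest.

1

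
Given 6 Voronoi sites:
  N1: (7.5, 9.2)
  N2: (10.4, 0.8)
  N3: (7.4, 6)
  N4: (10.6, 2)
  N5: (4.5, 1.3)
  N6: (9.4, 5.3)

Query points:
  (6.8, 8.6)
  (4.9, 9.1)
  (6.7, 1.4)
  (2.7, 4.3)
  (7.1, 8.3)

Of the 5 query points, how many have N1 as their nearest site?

(6.8, 8.6) — d² to each: N1:0.85, N2:73.8, N3:7.12, N4:58, N5:58.58, N6:17.65 → nearest is N1
(4.9, 9.1) — d² to each: N1:6.77, N2:99.14, N3:15.86, N4:82.9, N5:61, N6:34.69 → nearest is N1
(6.7, 1.4) — d² to each: N1:61.48, N2:14.05, N3:21.65, N4:15.57, N5:4.85, N6:22.5 → nearest is N5
(2.7, 4.3) — d² to each: N1:47.05, N2:71.54, N3:24.98, N4:67.7, N5:12.24, N6:45.89 → nearest is N5
(7.1, 8.3) — d² to each: N1:0.97, N2:67.14, N3:5.38, N4:51.94, N5:55.76, N6:14.29 → nearest is N1
3 of the 5 points have N1 as nearest.

3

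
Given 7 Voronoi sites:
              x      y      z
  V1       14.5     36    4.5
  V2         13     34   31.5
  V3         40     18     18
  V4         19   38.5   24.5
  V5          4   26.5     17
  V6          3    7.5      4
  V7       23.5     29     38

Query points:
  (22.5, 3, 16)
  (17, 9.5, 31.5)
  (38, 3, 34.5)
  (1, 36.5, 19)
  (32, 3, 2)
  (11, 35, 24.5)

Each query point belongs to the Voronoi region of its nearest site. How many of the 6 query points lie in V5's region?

(22.5, 3, 16) — d² to each: V1:1285.25, V2:1291.5, V3:535.25, V4:1344.75, V5:895.5, V6:544.5, V7:1161 → nearest is V3
(17, 9.5, 31.5) — d² to each: V1:1437.5, V2:616.25, V3:783.5, V4:894, V5:668.25, V6:956.25, V7:464.75 → nearest is V7
(38, 3, 34.5) — d² to each: V1:2541.25, V2:1595, V3:501.25, V4:1721.25, V5:2014.5, V6:2175.5, V7:898.5 → nearest is V3
(1, 36.5, 19) — d² to each: V1:392.75, V2:306.5, V3:1864.25, V4:358.25, V5:113, V6:1070, V7:923.5 → nearest is V5
(32, 3, 2) — d² to each: V1:1401.5, V2:2192.25, V3:545, V4:1935.5, V5:1561.25, V6:865.25, V7:2044.25 → nearest is V3
(11, 35, 24.5) — d² to each: V1:413.25, V2:54, V3:1172.25, V4:76.25, V5:177.5, V6:1240.5, V7:374.5 → nearest is V2
1 of the 6 points has V5 as nearest.

1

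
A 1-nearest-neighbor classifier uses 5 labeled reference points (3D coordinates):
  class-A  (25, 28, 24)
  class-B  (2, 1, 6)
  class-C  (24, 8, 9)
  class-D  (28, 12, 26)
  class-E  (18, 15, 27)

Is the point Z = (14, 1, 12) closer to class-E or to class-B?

class-B

Compare squared distances:
d²(Z, class-E) = (14−18)² + (1−15)² + (12−27)² = 16 + 196 + 225 = 437
d²(Z, class-B) = (14−2)² + (1−1)² + (12−6)² = 144 + 0 + 36 = 180
437 > 180, so class-B is closer.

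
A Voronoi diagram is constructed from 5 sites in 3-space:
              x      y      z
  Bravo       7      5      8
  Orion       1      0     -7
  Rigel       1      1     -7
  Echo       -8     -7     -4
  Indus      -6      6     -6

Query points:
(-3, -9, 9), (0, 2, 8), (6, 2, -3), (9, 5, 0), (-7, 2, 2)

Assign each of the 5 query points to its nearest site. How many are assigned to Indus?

1

(-3, -9, 9) — d² to each: Bravo:297, Orion:353, Rigel:372, Echo:198, Indus:459 → nearest is Echo
(0, 2, 8) — d² to each: Bravo:58, Orion:230, Rigel:227, Echo:289, Indus:248 → nearest is Bravo
(6, 2, -3) — d² to each: Bravo:131, Orion:45, Rigel:42, Echo:278, Indus:169 → nearest is Rigel
(9, 5, 0) — d² to each: Bravo:68, Orion:138, Rigel:129, Echo:449, Indus:262 → nearest is Bravo
(-7, 2, 2) — d² to each: Bravo:241, Orion:149, Rigel:146, Echo:118, Indus:81 → nearest is Indus
1 of the 5 points has Indus as nearest.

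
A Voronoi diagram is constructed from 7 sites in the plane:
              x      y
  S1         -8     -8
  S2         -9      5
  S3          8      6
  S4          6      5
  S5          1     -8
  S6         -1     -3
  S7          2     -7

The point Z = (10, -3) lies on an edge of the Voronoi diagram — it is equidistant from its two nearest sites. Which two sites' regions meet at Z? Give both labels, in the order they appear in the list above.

S4 and S7

Squared distances from Z to each site:
|ZS1|² = (10−(-8))² + (-3−(-8))² = 324 + 25 = 349
|ZS2|² = (10−(-9))² + (-3−5)² = 361 + 64 = 425
|ZS3|² = (10−8)² + (-3−6)² = 4 + 81 = 85
|ZS4|² = (10−6)² + (-3−5)² = 16 + 64 = 80
|ZS5|² = (10−1)² + (-3−(-8))² = 81 + 25 = 106
|ZS6|² = (10−(-1))² + (-3−(-3))² = 121 + 0 = 121
|ZS7|² = (10−2)² + (-3−(-7))² = 64 + 16 = 80
Z is equidistant from S4 and S7 (both at squared distance 80), and every other site is strictly farther — so Z lies on the S4–S7 Voronoi edge.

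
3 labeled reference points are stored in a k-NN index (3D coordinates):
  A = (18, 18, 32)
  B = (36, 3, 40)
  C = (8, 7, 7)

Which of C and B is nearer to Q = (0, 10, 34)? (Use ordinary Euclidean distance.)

Compare squared distances:
|QC|² = (0−8)² + (10−7)² + (34−7)² = 64 + 9 + 729 = 802
|QB|² = (0−36)² + (10−3)² + (34−40)² = 1296 + 49 + 36 = 1381
802 < 1381, so C is closer.

C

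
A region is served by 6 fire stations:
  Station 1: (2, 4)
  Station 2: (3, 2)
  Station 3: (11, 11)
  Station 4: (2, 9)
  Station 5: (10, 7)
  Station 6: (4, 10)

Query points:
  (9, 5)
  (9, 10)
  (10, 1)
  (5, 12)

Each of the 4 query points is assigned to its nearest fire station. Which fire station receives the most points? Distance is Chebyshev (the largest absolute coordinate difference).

Station 5

(9, 5) — d to each: Station 1:7, Station 2:6, Station 3:6, Station 4:7, Station 5:2, Station 6:5 → nearest is Station 5
(9, 10) — d to each: Station 1:7, Station 2:8, Station 3:2, Station 4:7, Station 5:3, Station 6:5 → nearest is Station 3
(10, 1) — d to each: Station 1:8, Station 2:7, Station 3:10, Station 4:8, Station 5:6, Station 6:9 → nearest is Station 5
(5, 12) — d to each: Station 1:8, Station 2:10, Station 3:6, Station 4:3, Station 5:5, Station 6:2 → nearest is Station 6
Tally — Station 3:1, Station 5:2, Station 6:1. Station 5 captures the most (2).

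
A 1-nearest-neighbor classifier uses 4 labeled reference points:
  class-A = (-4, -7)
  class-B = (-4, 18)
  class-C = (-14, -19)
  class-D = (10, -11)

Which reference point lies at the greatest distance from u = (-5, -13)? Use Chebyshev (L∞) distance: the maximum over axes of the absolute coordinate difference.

d(u, class-A) = max(1, 6) = 6
d(u, class-B) = max(1, 31) = 31
d(u, class-C) = max(9, 6) = 9
d(u, class-D) = max(15, 2) = 15
The largest is to class-B.

class-B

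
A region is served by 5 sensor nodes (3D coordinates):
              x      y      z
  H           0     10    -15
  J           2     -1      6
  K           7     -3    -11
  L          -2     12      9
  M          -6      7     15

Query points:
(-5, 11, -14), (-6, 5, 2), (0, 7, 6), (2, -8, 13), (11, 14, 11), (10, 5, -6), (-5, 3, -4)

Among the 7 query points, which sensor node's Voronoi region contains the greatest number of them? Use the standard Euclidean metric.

L

(-5, 11, -14) — d² to each: H:27, J:593, K:349, L:539, M:858 → nearest is H
(-6, 5, 2) — d² to each: H:350, J:116, K:402, L:114, M:173 → nearest is L
(0, 7, 6) — d² to each: H:450, J:68, K:438, L:38, M:117 → nearest is L
(2, -8, 13) — d² to each: H:1112, J:98, K:626, L:432, M:293 → nearest is J
(11, 14, 11) — d² to each: H:813, J:331, K:789, L:177, M:354 → nearest is L
(10, 5, -6) — d² to each: H:206, J:244, K:98, L:418, M:701 → nearest is K
(-5, 3, -4) — d² to each: H:195, J:165, K:229, L:259, M:378 → nearest is J
Tally — H:1, J:2, K:1, L:3. L captures the most (3).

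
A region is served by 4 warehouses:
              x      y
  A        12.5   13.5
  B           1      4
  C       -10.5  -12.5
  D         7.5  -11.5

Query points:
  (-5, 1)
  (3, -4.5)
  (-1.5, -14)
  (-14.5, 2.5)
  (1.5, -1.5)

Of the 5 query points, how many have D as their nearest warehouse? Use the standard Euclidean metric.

(-5, 1) — d² to each: A:462.5, B:45, C:212.5, D:312.5 → nearest is B
(3, -4.5) — d² to each: A:414.25, B:76.25, C:246.25, D:69.25 → nearest is D
(-1.5, -14) — d² to each: A:952.25, B:330.25, C:83.25, D:87.25 → nearest is C
(-14.5, 2.5) — d² to each: A:850, B:242.5, C:241, D:680 → nearest is C
(1.5, -1.5) — d² to each: A:346, B:30.5, C:265, D:136 → nearest is B
1 of the 5 points has D as nearest.

1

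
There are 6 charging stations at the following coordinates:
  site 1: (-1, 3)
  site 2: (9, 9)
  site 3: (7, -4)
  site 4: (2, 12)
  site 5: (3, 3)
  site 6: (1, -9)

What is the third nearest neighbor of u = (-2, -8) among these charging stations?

Squared Euclidean distances:
d²(u, site 1) = (-2−(-1))² + (-8−3)² = 1 + 121 = 122
d²(u, site 2) = (-2−9)² + (-8−9)² = 121 + 289 = 410
d²(u, site 3) = (-2−7)² + (-8−(-4))² = 81 + 16 = 97
d²(u, site 4) = (-2−2)² + (-8−12)² = 16 + 400 = 416
d²(u, site 5) = (-2−3)² + (-8−3)² = 25 + 121 = 146
d²(u, site 6) = (-2−1)² + (-8−(-9))² = 9 + 1 = 10
Sorted ascending: site 6, site 3, site 1, site 5, … — the third-nearest is site 1.

site 1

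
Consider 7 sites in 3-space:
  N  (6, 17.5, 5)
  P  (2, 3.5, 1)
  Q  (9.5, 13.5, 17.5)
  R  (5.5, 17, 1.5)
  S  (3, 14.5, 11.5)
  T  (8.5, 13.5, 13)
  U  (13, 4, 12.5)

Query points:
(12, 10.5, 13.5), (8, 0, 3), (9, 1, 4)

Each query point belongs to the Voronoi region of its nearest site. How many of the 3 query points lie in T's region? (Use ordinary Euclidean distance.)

1

(12, 10.5, 13.5) — d² to each: N:157.25, P:305.25, Q:31.25, R:228.5, S:101, T:21.5, U:44.25 → nearest is T
(8, 0, 3) — d² to each: N:314.25, P:52.25, Q:394.75, R:297.5, S:307.5, T:282.5, U:131.25 → nearest is P
(9, 1, 4) — d² to each: N:282.25, P:64.25, Q:338.75, R:274.5, S:274.5, T:237.5, U:97.25 → nearest is P
1 of the 3 points has T as nearest.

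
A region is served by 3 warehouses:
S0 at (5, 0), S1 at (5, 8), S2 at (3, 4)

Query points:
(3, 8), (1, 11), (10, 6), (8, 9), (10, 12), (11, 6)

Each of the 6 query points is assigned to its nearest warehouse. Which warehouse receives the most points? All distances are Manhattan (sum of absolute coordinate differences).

S1

(3, 8) — d to each: S0:10, S1:2, S2:4 → nearest is S1
(1, 11) — d to each: S0:15, S1:7, S2:9 → nearest is S1
(10, 6) — d to each: S0:11, S1:7, S2:9 → nearest is S1
(8, 9) — d to each: S0:12, S1:4, S2:10 → nearest is S1
(10, 12) — d to each: S0:17, S1:9, S2:15 → nearest is S1
(11, 6) — d to each: S0:12, S1:8, S2:10 → nearest is S1
Tally — S1:6. S1 captures the most (6).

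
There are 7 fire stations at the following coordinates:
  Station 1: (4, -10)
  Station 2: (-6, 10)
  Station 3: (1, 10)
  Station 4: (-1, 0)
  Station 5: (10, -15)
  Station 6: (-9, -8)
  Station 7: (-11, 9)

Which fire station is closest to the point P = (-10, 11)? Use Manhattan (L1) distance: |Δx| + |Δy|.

d(P, Station 1) = |-10−4| + |11−(-10)| = 14 + 21 = 35
d(P, Station 2) = |-10−(-6)| + |11−10| = 4 + 1 = 5
d(P, Station 3) = |-10−1| + |11−10| = 11 + 1 = 12
d(P, Station 4) = |-10−(-1)| + |11−0| = 9 + 11 = 20
d(P, Station 5) = |-10−10| + |11−(-15)| = 20 + 26 = 46
d(P, Station 6) = |-10−(-9)| + |11−(-8)| = 1 + 19 = 20
d(P, Station 7) = |-10−(-11)| + |11−9| = 1 + 2 = 3
Minimum is at Station 7.

Station 7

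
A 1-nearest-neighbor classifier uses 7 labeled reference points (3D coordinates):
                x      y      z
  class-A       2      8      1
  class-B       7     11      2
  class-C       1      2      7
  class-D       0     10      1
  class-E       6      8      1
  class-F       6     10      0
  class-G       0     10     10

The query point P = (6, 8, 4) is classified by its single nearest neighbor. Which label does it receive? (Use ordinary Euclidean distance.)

class-E

Compare squared distances (the ordering matches that of the actual distances):
d²(P, class-A) = (6−2)² + (8−8)² + (4−1)² = 16 + 0 + 9 = 25
d²(P, class-B) = (6−7)² + (8−11)² + (4−2)² = 1 + 9 + 4 = 14
d²(P, class-C) = (6−1)² + (8−2)² + (4−7)² = 25 + 36 + 9 = 70
d²(P, class-D) = (6−0)² + (8−10)² + (4−1)² = 36 + 4 + 9 = 49
d²(P, class-E) = (6−6)² + (8−8)² + (4−1)² = 0 + 0 + 9 = 9
d²(P, class-F) = (6−6)² + (8−10)² + (4−0)² = 0 + 4 + 16 = 20
d²(P, class-G) = (6−0)² + (8−10)² + (4−10)² = 36 + 4 + 36 = 76
Minimum is at class-E.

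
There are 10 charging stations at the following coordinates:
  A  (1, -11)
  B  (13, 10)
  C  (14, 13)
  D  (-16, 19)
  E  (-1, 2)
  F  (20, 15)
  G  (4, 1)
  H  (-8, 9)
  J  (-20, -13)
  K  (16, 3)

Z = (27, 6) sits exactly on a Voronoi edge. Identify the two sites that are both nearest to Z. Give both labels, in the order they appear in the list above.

Squared distances from Z to each site:
|ZA|² = 676 + 289 = 965
|ZB|² = 196 + 16 = 212
|ZC|² = 169 + 49 = 218
|ZD|² = 1849 + 169 = 2018
|ZE|² = 784 + 16 = 800
|ZF|² = 49 + 81 = 130
|ZG|² = 529 + 25 = 554
|ZH|² = 1225 + 9 = 1234
|ZJ|² = 2209 + 361 = 2570
|ZK|² = 121 + 9 = 130
Z is equidistant from F and K (both at squared distance 130), and every other site is strictly farther — so Z lies on the F–K Voronoi edge.

F and K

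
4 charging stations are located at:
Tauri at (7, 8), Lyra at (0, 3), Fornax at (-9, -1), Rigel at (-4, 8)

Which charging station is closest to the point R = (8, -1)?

Since √ is increasing, it suffices to compare squared distances:
d²(R, Tauri) = (8−7)² + (-1−8)² = 1 + 81 = 82
d²(R, Lyra) = (8−0)² + (-1−3)² = 64 + 16 = 80
d²(R, Fornax) = (8−(-9))² + (-1−(-1))² = 289 + 0 = 289
d²(R, Rigel) = (8−(-4))² + (-1−8)² = 144 + 81 = 225
The smallest is to Lyra, so R lies in the Voronoi region of Lyra.

Lyra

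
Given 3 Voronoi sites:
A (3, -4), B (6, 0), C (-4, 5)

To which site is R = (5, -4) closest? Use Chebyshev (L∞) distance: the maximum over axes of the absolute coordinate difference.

A

d(R,A) = max(2, 0) = 2
d(R,B) = max(1, 4) = 4
d(R,C) = max(9, 9) = 9
The smallest is to A, so R lies in the Voronoi region of A.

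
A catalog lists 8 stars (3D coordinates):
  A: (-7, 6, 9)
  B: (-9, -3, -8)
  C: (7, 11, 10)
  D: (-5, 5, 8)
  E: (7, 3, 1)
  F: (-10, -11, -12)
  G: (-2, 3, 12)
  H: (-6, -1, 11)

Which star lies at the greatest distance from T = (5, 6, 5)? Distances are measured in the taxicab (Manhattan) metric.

d(T,A) = |5−(-7)| + |6−6| + |5−9| = 12 + 0 + 4 = 16
d(T,B) = |5−(-9)| + |6−(-3)| + |5−(-8)| = 14 + 9 + 13 = 36
d(T,C) = |5−7| + |6−11| + |5−10| = 2 + 5 + 5 = 12
d(T,D) = |5−(-5)| + |6−5| + |5−8| = 10 + 1 + 3 = 14
d(T,E) = |5−7| + |6−3| + |5−1| = 2 + 3 + 4 = 9
d(T,F) = |5−(-10)| + |6−(-11)| + |5−(-12)| = 15 + 17 + 17 = 49
d(T,G) = |5−(-2)| + |6−3| + |5−12| = 7 + 3 + 7 = 17
d(T,H) = |5−(-6)| + |6−(-1)| + |5−11| = 11 + 7 + 6 = 24
The largest is to F.

F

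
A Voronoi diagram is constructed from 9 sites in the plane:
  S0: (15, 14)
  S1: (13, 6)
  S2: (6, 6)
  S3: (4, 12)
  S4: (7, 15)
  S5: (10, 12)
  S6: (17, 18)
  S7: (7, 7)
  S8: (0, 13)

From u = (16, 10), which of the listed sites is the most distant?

Compare squared distances (the ordering matches that of the actual distances):
|uS0|² = (16−15)² + (10−14)² = 1 + 16 = 17
|uS1|² = (16−13)² + (10−6)² = 9 + 16 = 25
|uS2|² = (16−6)² + (10−6)² = 100 + 16 = 116
|uS3|² = (16−4)² + (10−12)² = 144 + 4 = 148
|uS4|² = (16−7)² + (10−15)² = 81 + 25 = 106
|uS5|² = (16−10)² + (10−12)² = 36 + 4 = 40
|uS6|² = (16−17)² + (10−18)² = 1 + 64 = 65
|uS7|² = (16−7)² + (10−7)² = 81 + 9 = 90
|uS8|² = (16−0)² + (10−13)² = 256 + 9 = 265
The largest is to S8.

S8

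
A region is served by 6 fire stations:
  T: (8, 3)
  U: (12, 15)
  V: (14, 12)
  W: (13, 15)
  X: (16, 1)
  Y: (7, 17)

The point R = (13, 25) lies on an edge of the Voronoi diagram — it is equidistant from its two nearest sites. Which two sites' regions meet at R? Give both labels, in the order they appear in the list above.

W and Y

Squared distances from R to each site:
|RT|² = (13−8)² + (25−3)² = 25 + 484 = 509
|RU|² = (13−12)² + (25−15)² = 1 + 100 = 101
|RV|² = (13−14)² + (25−12)² = 1 + 169 = 170
|RW|² = (13−13)² + (25−15)² = 0 + 100 = 100
|RX|² = (13−16)² + (25−1)² = 9 + 576 = 585
|RY|² = (13−7)² + (25−17)² = 36 + 64 = 100
R is equidistant from W and Y (both at squared distance 100), and every other site is strictly farther — so R lies on the W–Y Voronoi edge.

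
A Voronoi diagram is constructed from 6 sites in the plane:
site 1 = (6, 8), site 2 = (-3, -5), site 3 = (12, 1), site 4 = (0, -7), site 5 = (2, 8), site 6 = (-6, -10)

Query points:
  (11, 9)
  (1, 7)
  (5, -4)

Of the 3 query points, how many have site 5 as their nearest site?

(11, 9) — d² to each: site 1:26, site 2:392, site 3:65, site 4:377, site 5:82, site 6:650 → nearest is site 1
(1, 7) — d² to each: site 1:26, site 2:160, site 3:157, site 4:197, site 5:2, site 6:338 → nearest is site 5
(5, -4) — d² to each: site 1:145, site 2:65, site 3:74, site 4:34, site 5:153, site 6:157 → nearest is site 4
1 of the 3 points has site 5 as nearest.

1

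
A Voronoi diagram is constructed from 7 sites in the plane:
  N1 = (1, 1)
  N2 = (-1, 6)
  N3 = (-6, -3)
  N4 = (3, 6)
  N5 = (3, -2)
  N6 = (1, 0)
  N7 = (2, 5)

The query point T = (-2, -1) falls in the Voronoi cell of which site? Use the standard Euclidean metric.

N6

Since √ is increasing, it suffices to compare squared distances:
|TN1|² = (-2−1)² + (-1−1)² = 9 + 4 = 13
|TN2|² = (-2−(-1))² + (-1−6)² = 1 + 49 = 50
|TN3|² = (-2−(-6))² + (-1−(-3))² = 16 + 4 = 20
|TN4|² = (-2−3)² + (-1−6)² = 25 + 49 = 74
|TN5|² = (-2−3)² + (-1−(-2))² = 25 + 1 = 26
|TN6|² = (-2−1)² + (-1−0)² = 9 + 1 = 10
|TN7|² = (-2−2)² + (-1−5)² = 16 + 36 = 52
Minimum is at N6.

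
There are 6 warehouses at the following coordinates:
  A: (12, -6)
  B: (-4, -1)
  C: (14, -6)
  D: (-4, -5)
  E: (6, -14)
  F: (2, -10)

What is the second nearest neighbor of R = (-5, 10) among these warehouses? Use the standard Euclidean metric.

Compare squared distances (the ordering matches that of the actual distances):
|RA|² = (-5−12)² + (10−(-6))² = 289 + 256 = 545
|RB|² = (-5−(-4))² + (10−(-1))² = 1 + 121 = 122
|RC|² = (-5−14)² + (10−(-6))² = 361 + 256 = 617
|RD|² = (-5−(-4))² + (10−(-5))² = 1 + 225 = 226
|RE|² = (-5−6)² + (10−(-14))² = 121 + 576 = 697
|RF|² = (-5−2)² + (10−(-10))² = 49 + 400 = 449
Sorted ascending: B, D, F, … — the second-nearest is D.

D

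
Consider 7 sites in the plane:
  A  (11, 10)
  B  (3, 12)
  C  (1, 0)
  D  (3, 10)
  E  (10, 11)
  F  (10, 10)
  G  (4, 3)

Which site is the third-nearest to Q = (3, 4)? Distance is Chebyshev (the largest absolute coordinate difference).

D

d(Q,A) = max(8, 6) = 8
d(Q,B) = max(0, 8) = 8
d(Q,C) = max(2, 4) = 4
d(Q,D) = max(0, 6) = 6
d(Q,E) = max(7, 7) = 7
d(Q,F) = max(7, 6) = 7
d(Q,G) = max(1, 1) = 1
Sorted ascending: G, C, D, E, … — the third-nearest is D.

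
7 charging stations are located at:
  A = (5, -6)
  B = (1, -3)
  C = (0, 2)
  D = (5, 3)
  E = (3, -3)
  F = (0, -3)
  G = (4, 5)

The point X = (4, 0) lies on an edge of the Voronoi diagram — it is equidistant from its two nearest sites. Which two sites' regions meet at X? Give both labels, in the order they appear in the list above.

Squared distances from X to each site:
|XA|² = (4−5)² + (0−(-6))² = 1 + 36 = 37
|XB|² = (4−1)² + (0−(-3))² = 9 + 9 = 18
|XC|² = (4−0)² + (0−2)² = 16 + 4 = 20
|XD|² = (4−5)² + (0−3)² = 1 + 9 = 10
|XE|² = (4−3)² + (0−(-3))² = 1 + 9 = 10
|XF|² = (4−0)² + (0−(-3))² = 16 + 9 = 25
|XG|² = (4−4)² + (0−5)² = 0 + 25 = 25
X is equidistant from D and E (both at squared distance 10), and every other site is strictly farther — so X lies on the D–E Voronoi edge.

D and E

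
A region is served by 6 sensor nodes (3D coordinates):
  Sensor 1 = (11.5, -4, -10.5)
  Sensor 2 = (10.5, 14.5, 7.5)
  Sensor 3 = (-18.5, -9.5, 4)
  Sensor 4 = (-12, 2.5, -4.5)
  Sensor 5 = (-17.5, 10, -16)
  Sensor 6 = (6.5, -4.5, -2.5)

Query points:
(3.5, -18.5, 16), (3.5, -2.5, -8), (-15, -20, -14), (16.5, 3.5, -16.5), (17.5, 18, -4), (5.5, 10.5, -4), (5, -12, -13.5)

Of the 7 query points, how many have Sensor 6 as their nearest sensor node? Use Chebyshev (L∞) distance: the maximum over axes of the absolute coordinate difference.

(3.5, -18.5, 16) — d to each: Sensor 1:26.5, Sensor 2:33, Sensor 3:22, Sensor 4:21, Sensor 5:32, Sensor 6:18.5 → nearest is Sensor 6
(3.5, -2.5, -8) — d to each: Sensor 1:8, Sensor 2:17, Sensor 3:22, Sensor 4:15.5, Sensor 5:21, Sensor 6:5.5 → nearest is Sensor 6
(-15, -20, -14) — d to each: Sensor 1:26.5, Sensor 2:34.5, Sensor 3:18, Sensor 4:22.5, Sensor 5:30, Sensor 6:21.5 → nearest is Sensor 3
(16.5, 3.5, -16.5) — d to each: Sensor 1:7.5, Sensor 2:24, Sensor 3:35, Sensor 4:28.5, Sensor 5:34, Sensor 6:14 → nearest is Sensor 1
(17.5, 18, -4) — d to each: Sensor 1:22, Sensor 2:11.5, Sensor 3:36, Sensor 4:29.5, Sensor 5:35, Sensor 6:22.5 → nearest is Sensor 2
(5.5, 10.5, -4) — d to each: Sensor 1:14.5, Sensor 2:11.5, Sensor 3:24, Sensor 4:17.5, Sensor 5:23, Sensor 6:15 → nearest is Sensor 2
(5, -12, -13.5) — d to each: Sensor 1:8, Sensor 2:26.5, Sensor 3:23.5, Sensor 4:17, Sensor 5:22.5, Sensor 6:11 → nearest is Sensor 1
2 of the 7 points have Sensor 6 as nearest.

2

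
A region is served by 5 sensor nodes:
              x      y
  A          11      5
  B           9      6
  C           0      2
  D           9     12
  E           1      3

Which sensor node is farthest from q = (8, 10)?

C

Since √ is increasing, it suffices to compare squared distances:
|qA|² = (8−11)² + (10−5)² = 9 + 25 = 34
|qB|² = (8−9)² + (10−6)² = 1 + 16 = 17
|qC|² = (8−0)² + (10−2)² = 64 + 64 = 128
|qD|² = (8−9)² + (10−12)² = 1 + 4 = 5
|qE|² = (8−1)² + (10−3)² = 49 + 49 = 98
The largest is to C.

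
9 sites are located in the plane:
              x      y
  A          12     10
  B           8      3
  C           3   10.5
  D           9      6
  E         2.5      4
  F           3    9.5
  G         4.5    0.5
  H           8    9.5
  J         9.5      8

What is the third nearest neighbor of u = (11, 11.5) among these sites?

J

Since √ is increasing, it suffices to compare squared distances:
|uA|² = (11−12)² + (11.5−10)² = 1 + 2.25 = 3.25
|uB|² = (11−8)² + (11.5−3)² = 9 + 72.25 = 81.25
|uC|² = (11−3)² + (11.5−10.5)² = 64 + 1 = 65
|uD|² = (11−9)² + (11.5−6)² = 4 + 30.25 = 34.25
|uE|² = (11−2.5)² + (11.5−4)² = 72.25 + 56.25 = 128.5
|uF|² = (11−3)² + (11.5−9.5)² = 64 + 4 = 68
|uG|² = (11−4.5)² + (11.5−0.5)² = 42.25 + 121 = 163.25
|uH|² = (11−8)² + (11.5−9.5)² = 9 + 4 = 13
|uJ|² = (11−9.5)² + (11.5−8)² = 2.25 + 12.25 = 14.5
Sorted ascending: A, H, J, D, … — the third-nearest is J.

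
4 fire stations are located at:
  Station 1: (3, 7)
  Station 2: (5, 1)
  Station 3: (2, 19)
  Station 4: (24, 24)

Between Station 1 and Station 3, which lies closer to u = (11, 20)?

Station 3

Compare squared distances:
d²(u, Station 1) = (11−3)² + (20−7)² = 64 + 169 = 233
d²(u, Station 3) = (11−2)² + (20−19)² = 81 + 1 = 82
233 > 82, so Station 3 is closer.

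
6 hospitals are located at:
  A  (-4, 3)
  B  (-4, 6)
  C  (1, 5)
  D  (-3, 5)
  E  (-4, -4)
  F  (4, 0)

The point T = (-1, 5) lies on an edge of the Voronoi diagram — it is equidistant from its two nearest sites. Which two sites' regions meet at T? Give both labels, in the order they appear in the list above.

Squared distances from T to each site:
|TA|² = (-1−(-4))² + (5−3)² = 9 + 4 = 13
|TB|² = (-1−(-4))² + (5−6)² = 9 + 1 = 10
|TC|² = (-1−1)² + (5−5)² = 4 + 0 = 4
|TD|² = (-1−(-3))² + (5−5)² = 4 + 0 = 4
|TE|² = (-1−(-4))² + (5−(-4))² = 9 + 81 = 90
|TF|² = (-1−4)² + (5−0)² = 25 + 25 = 50
T is equidistant from C and D (both at squared distance 4), and every other site is strictly farther — so T lies on the C–D Voronoi edge.

C and D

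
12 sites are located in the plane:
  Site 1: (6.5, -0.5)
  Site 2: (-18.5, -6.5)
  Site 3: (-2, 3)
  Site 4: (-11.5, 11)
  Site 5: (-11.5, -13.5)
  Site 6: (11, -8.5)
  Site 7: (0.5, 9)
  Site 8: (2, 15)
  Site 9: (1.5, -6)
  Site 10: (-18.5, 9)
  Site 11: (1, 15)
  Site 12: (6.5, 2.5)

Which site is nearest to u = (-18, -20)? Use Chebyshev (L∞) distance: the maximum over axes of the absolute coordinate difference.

Site 5

d(u, Site 1) = max(24.5, 19.5) = 24.5
d(u, Site 2) = max(0.5, 13.5) = 13.5
d(u, Site 3) = max(16, 23) = 23
d(u, Site 4) = max(6.5, 31) = 31
d(u, Site 5) = max(6.5, 6.5) = 6.5
d(u, Site 6) = max(29, 11.5) = 29
d(u, Site 7) = max(18.5, 29) = 29
d(u, Site 8) = max(20, 35) = 35
d(u, Site 9) = max(19.5, 14) = 19.5
d(u, Site 10) = max(0.5, 29) = 29
d(u, Site 11) = max(19, 35) = 35
d(u, Site 12) = max(24.5, 22.5) = 24.5
The smallest is to Site 5, so u lies in the Voronoi region of Site 5.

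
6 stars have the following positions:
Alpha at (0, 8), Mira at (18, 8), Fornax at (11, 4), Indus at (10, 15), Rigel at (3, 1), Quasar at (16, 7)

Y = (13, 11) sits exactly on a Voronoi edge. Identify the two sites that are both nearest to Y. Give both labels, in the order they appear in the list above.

Squared distances from Y to each site:
d²(Y, Alpha) = 169 + 9 = 178
d²(Y, Mira) = 25 + 9 = 34
d²(Y, Fornax) = 4 + 49 = 53
d²(Y, Indus) = 9 + 16 = 25
d²(Y, Rigel) = 100 + 100 = 200
d²(Y, Quasar) = 9 + 16 = 25
Y is equidistant from Indus and Quasar (both at squared distance 25), and every other site is strictly farther — so Y lies on the Indus–Quasar Voronoi edge.

Indus and Quasar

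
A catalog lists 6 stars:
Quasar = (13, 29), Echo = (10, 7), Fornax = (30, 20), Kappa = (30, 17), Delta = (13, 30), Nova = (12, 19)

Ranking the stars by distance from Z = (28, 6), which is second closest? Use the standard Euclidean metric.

Fornax

Squared Euclidean distances:
d²(Z, Quasar) = (28−13)² + (6−29)² = 225 + 529 = 754
d²(Z, Echo) = (28−10)² + (6−7)² = 324 + 1 = 325
d²(Z, Fornax) = (28−30)² + (6−20)² = 4 + 196 = 200
d²(Z, Kappa) = (28−30)² + (6−17)² = 4 + 121 = 125
d²(Z, Delta) = (28−13)² + (6−30)² = 225 + 576 = 801
d²(Z, Nova) = (28−12)² + (6−19)² = 256 + 169 = 425
Sorted ascending: Kappa, Fornax, Echo, … — the second-nearest is Fornax.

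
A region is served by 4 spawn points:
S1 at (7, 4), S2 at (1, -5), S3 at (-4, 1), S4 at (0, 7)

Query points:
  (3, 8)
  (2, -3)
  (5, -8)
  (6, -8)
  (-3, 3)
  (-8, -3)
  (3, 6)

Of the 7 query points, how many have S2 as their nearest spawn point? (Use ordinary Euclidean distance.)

3

(3, 8) — d² to each: S1:32, S2:173, S3:98, S4:10 → nearest is S4
(2, -3) — d² to each: S1:74, S2:5, S3:52, S4:104 → nearest is S2
(5, -8) — d² to each: S1:148, S2:25, S3:162, S4:250 → nearest is S2
(6, -8) — d² to each: S1:145, S2:34, S3:181, S4:261 → nearest is S2
(-3, 3) — d² to each: S1:101, S2:80, S3:5, S4:25 → nearest is S3
(-8, -3) — d² to each: S1:274, S2:85, S3:32, S4:164 → nearest is S3
(3, 6) — d² to each: S1:20, S2:125, S3:74, S4:10 → nearest is S4
3 of the 7 points have S2 as nearest.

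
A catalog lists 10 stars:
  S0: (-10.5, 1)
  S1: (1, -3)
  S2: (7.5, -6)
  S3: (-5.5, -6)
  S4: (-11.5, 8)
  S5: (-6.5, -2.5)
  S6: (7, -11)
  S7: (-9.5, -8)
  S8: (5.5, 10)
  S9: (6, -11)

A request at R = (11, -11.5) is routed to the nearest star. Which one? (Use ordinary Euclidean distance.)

S6

Since √ is increasing, it suffices to compare squared distances:
|RS0|² = 462.25 + 156.25 = 618.5
|RS1|² = 100 + 72.25 = 172.25
|RS2|² = 12.25 + 30.25 = 42.5
|RS3|² = 272.25 + 30.25 = 302.5
|RS4|² = 506.25 + 380.25 = 886.5
|RS5|² = 306.25 + 81 = 387.25
|RS6|² = 16 + 0.25 = 16.25
|RS7|² = 420.25 + 12.25 = 432.5
|RS8|² = 30.25 + 462.25 = 492.5
|RS9|² = 25 + 0.25 = 25.25
S6 is nearest.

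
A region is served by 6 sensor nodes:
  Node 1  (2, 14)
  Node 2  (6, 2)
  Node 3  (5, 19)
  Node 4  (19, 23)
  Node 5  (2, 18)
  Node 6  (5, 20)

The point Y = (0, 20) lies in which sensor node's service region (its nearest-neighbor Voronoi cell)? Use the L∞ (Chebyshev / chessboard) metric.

d(Y, Node 1) = max(2, 6) = 6
d(Y, Node 2) = max(6, 18) = 18
d(Y, Node 3) = max(5, 1) = 5
d(Y, Node 4) = max(19, 3) = 19
d(Y, Node 5) = max(2, 2) = 2
d(Y, Node 6) = max(5, 0) = 5
Minimum is at Node 5.

Node 5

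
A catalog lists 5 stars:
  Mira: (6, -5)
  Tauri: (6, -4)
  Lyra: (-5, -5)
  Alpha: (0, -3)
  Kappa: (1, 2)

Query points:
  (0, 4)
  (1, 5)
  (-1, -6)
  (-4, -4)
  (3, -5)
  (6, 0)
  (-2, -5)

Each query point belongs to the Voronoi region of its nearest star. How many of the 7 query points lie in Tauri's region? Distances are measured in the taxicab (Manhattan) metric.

1

(0, 4) — d to each: Mira:15, Tauri:14, Lyra:14, Alpha:7, Kappa:3 → nearest is Kappa
(1, 5) — d to each: Mira:15, Tauri:14, Lyra:16, Alpha:9, Kappa:3 → nearest is Kappa
(-1, -6) — d to each: Mira:8, Tauri:9, Lyra:5, Alpha:4, Kappa:10 → nearest is Alpha
(-4, -4) — d to each: Mira:11, Tauri:10, Lyra:2, Alpha:5, Kappa:11 → nearest is Lyra
(3, -5) — d to each: Mira:3, Tauri:4, Lyra:8, Alpha:5, Kappa:9 → nearest is Mira
(6, 0) — d to each: Mira:5, Tauri:4, Lyra:16, Alpha:9, Kappa:7 → nearest is Tauri
(-2, -5) — d to each: Mira:8, Tauri:9, Lyra:3, Alpha:4, Kappa:10 → nearest is Lyra
1 of the 7 points has Tauri as nearest.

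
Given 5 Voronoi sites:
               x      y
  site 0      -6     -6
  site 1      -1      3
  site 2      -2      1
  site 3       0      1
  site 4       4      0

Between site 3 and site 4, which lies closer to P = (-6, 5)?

site 3

Compare squared distances:
d²(P, site 3) = (-6−0)² + (5−1)² = 36 + 16 = 52
d²(P, site 4) = (-6−4)² + (5−0)² = 100 + 25 = 125
52 < 125, so site 3 is closer.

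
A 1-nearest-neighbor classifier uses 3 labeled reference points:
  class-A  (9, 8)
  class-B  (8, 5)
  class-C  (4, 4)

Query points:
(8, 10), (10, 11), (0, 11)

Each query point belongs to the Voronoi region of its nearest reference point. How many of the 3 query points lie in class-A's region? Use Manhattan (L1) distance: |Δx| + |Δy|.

2

(8, 10) — d to each: class-A:3, class-B:5, class-C:10 → nearest is class-A
(10, 11) — d to each: class-A:4, class-B:8, class-C:13 → nearest is class-A
(0, 11) — d to each: class-A:12, class-B:14, class-C:11 → nearest is class-C
2 of the 3 points have class-A as nearest.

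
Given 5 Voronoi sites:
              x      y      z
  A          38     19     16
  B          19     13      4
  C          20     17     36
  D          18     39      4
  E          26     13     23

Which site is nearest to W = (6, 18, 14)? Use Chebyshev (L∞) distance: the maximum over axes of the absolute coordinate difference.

d(W,A) = max(32, 1, 2) = 32
d(W,B) = max(13, 5, 10) = 13
d(W,C) = max(14, 1, 22) = 22
d(W,D) = max(12, 21, 10) = 21
d(W,E) = max(20, 5, 9) = 20
B is nearest.

B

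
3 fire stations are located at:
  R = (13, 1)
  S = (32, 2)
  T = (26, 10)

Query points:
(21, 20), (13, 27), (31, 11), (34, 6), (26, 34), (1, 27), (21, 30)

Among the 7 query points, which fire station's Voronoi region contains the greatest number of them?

T

(21, 20) — d² to each: R:425, S:445, T:125 → nearest is T
(13, 27) — d² to each: R:676, S:986, T:458 → nearest is T
(31, 11) — d² to each: R:424, S:82, T:26 → nearest is T
(34, 6) — d² to each: R:466, S:20, T:80 → nearest is S
(26, 34) — d² to each: R:1258, S:1060, T:576 → nearest is T
(1, 27) — d² to each: R:820, S:1586, T:914 → nearest is R
(21, 30) — d² to each: R:905, S:905, T:425 → nearest is T
Tally — R:1, S:1, T:5. T captures the most (5).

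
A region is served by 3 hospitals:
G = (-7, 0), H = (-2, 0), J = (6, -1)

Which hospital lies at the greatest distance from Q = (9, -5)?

Squared Euclidean distances:
|QG|² = (9−(-7))² + (-5−0)² = 256 + 25 = 281
|QH|² = (9−(-2))² + (-5−0)² = 121 + 25 = 146
|QJ|² = (9−6)² + (-5−(-1))² = 9 + 16 = 25
The largest is to G.

G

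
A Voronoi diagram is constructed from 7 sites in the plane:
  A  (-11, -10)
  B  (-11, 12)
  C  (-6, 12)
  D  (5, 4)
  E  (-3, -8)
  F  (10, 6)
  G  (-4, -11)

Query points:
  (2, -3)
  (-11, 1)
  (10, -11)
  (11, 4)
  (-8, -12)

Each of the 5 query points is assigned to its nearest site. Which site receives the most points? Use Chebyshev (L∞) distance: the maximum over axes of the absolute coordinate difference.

(2, -3) — d to each: A:13, B:15, C:15, D:7, E:5, F:9, G:8 → nearest is E
(-11, 1) — d to each: A:11, B:11, C:11, D:16, E:9, F:21, G:12 → nearest is E
(10, -11) — d to each: A:21, B:23, C:23, D:15, E:13, F:17, G:14 → nearest is E
(11, 4) — d to each: A:22, B:22, C:17, D:6, E:14, F:2, G:15 → nearest is F
(-8, -12) — d to each: A:3, B:24, C:24, D:16, E:5, F:18, G:4 → nearest is A
Tally — A:1, E:3, F:1. E captures the most (3).

E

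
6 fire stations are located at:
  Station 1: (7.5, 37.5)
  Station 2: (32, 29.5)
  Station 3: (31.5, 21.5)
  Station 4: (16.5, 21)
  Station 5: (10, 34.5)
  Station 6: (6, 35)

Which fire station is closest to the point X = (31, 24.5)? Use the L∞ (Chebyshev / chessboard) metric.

Station 3

d(X, Station 1) = max(23.5, 13) = 23.5
d(X, Station 2) = max(1, 5) = 5
d(X, Station 3) = max(0.5, 3) = 3
d(X, Station 4) = max(14.5, 3.5) = 14.5
d(X, Station 5) = max(21, 10) = 21
d(X, Station 6) = max(25, 10.5) = 25
Minimum is at Station 3.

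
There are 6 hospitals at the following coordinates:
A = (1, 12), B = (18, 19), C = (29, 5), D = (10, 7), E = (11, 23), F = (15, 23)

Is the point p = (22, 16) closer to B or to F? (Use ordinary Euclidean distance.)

B

Compare squared distances:
|pB|² = (22−18)² + (16−19)² = 16 + 9 = 25
|pF|² = (22−15)² + (16−23)² = 49 + 49 = 98
25 < 98, so B is closer.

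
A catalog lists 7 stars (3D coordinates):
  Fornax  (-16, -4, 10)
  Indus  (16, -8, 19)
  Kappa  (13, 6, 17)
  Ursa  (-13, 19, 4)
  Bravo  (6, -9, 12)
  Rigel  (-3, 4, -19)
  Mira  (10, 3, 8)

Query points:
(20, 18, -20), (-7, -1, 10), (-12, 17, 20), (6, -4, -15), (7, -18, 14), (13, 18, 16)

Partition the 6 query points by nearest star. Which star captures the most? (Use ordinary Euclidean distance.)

Rigel

(20, 18, -20) — d² to each: Fornax:2680, Indus:2213, Kappa:1562, Ursa:1666, Bravo:1949, Rigel:726, Mira:1109 → nearest is Rigel
(-7, -1, 10) — d² to each: Fornax:90, Indus:659, Kappa:498, Ursa:472, Bravo:237, Rigel:882, Mira:309 → nearest is Fornax
(-12, 17, 20) — d² to each: Fornax:557, Indus:1410, Kappa:755, Ursa:261, Bravo:1064, Rigel:1771, Mira:824 → nearest is Ursa
(6, -4, -15) — d² to each: Fornax:1109, Indus:1272, Kappa:1173, Ursa:1251, Bravo:754, Rigel:161, Mira:594 → nearest is Rigel
(7, -18, 14) — d² to each: Fornax:741, Indus:206, Kappa:621, Ursa:1869, Bravo:86, Rigel:1673, Mira:486 → nearest is Bravo
(13, 18, 16) — d² to each: Fornax:1361, Indus:694, Kappa:145, Ursa:821, Bravo:794, Rigel:1677, Mira:298 → nearest is Kappa
Tally — Fornax:1, Kappa:1, Ursa:1, Bravo:1, Rigel:2. Rigel captures the most (2).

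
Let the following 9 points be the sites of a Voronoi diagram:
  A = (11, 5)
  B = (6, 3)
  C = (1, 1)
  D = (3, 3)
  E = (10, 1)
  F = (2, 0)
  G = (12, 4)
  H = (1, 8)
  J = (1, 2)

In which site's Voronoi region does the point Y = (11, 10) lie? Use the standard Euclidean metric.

Squared Euclidean distances:
|YA|² = 0 + 25 = 25
|YB|² = 25 + 49 = 74
|YC|² = 100 + 81 = 181
|YD|² = 64 + 49 = 113
|YE|² = 1 + 81 = 82
|YF|² = 81 + 100 = 181
|YG|² = 1 + 36 = 37
|YH|² = 100 + 4 = 104
|YJ|² = 100 + 64 = 164
A is nearest.

A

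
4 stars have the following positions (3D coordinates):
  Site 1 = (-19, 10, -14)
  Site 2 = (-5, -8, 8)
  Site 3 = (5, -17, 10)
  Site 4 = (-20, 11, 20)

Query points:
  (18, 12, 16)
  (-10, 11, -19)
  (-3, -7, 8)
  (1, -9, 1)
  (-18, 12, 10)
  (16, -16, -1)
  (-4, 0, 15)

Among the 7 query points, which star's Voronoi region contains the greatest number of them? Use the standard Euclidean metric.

(18, 12, 16) — d² to each: Site 1:2273, Site 2:993, Site 3:1046, Site 4:1461 → nearest is Site 2
(-10, 11, -19) — d² to each: Site 1:107, Site 2:1115, Site 3:1850, Site 4:1621 → nearest is Site 1
(-3, -7, 8) — d² to each: Site 1:1029, Site 2:5, Site 3:168, Site 4:757 → nearest is Site 2
(1, -9, 1) — d² to each: Site 1:986, Site 2:86, Site 3:161, Site 4:1202 → nearest is Site 2
(-18, 12, 10) — d² to each: Site 1:581, Site 2:573, Site 3:1370, Site 4:105 → nearest is Site 4
(16, -16, -1) — d² to each: Site 1:2070, Site 2:586, Site 3:243, Site 4:2466 → nearest is Site 3
(-4, 0, 15) — d² to each: Site 1:1166, Site 2:114, Site 3:395, Site 4:402 → nearest is Site 2
Tally — Site 1:1, Site 2:4, Site 3:1, Site 4:1. Site 2 captures the most (4).

Site 2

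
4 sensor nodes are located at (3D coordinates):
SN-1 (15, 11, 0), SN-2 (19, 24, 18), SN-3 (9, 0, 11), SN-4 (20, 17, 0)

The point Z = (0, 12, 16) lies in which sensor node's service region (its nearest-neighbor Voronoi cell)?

Since √ is increasing, it suffices to compare squared distances:
d²(Z, SN-1) = (0−15)² + (12−11)² + (16−0)² = 225 + 1 + 256 = 482
d²(Z, SN-2) = (0−19)² + (12−24)² + (16−18)² = 361 + 144 + 4 = 509
d²(Z, SN-3) = (0−9)² + (12−0)² + (16−11)² = 81 + 144 + 25 = 250
d²(Z, SN-4) = (0−20)² + (12−17)² + (16−0)² = 400 + 25 + 256 = 681
The smallest is to SN-3, so Z lies in the Voronoi region of SN-3.

SN-3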